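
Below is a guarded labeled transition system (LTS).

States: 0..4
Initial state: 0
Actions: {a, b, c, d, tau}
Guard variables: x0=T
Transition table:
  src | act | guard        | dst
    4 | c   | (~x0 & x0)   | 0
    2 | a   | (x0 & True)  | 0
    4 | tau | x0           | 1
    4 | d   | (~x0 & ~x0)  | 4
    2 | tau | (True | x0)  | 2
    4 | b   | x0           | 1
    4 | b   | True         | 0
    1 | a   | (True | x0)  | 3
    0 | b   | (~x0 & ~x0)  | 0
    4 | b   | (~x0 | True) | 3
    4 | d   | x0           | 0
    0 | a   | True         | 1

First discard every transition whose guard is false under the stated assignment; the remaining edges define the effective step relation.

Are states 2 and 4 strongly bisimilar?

Answer: NOT BISIMILAR

Trace:
Compute ~ classes (split until stable):
  P[0] = {{0,1,2,3,4}}
  P[1] = {{0,1},{2},{3},{4}}
  P[2] = {{0},{1},{2},{3},{4}}
stable after 3 split(s): 5 block(s)
[2]={2}  [4]={4}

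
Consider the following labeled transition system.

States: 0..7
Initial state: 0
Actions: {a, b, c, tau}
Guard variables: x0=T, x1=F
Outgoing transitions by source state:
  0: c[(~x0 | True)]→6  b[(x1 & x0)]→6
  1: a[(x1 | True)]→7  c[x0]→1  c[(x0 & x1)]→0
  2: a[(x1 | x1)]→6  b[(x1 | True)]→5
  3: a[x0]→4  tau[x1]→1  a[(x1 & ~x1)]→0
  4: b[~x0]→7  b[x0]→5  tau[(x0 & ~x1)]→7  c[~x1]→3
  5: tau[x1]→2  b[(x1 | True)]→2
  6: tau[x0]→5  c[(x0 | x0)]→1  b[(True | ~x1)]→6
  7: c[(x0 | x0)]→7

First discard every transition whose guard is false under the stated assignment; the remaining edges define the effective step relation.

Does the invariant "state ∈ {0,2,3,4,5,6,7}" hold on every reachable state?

Allowed set {0,2,3,4,5,6,7}
R = {0,1,2,5,6,7}
  0: ✓
  1: ✗ unsafe
  2: ✓
  5: ✓
  6: ✓
  7: ✓
counterexample path to 1: c·c

Answer: INVARIANT VIOLATED at state 1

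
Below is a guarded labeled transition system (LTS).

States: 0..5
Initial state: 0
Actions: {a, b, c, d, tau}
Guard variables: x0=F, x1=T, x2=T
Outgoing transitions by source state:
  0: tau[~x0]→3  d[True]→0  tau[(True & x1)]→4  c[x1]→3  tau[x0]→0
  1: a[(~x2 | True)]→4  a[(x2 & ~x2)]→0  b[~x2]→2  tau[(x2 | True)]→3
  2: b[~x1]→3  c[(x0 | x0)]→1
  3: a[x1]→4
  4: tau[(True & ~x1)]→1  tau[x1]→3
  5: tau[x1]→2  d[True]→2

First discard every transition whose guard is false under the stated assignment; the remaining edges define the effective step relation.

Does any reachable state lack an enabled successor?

Answer: DEADLOCK-FREE

Analysis:
R = {0,3,4}
  0: c→3  d→0  tau→3  tau→4  [deg 4]
  3: a→4  [deg 1]
  4: tau→3  [deg 1]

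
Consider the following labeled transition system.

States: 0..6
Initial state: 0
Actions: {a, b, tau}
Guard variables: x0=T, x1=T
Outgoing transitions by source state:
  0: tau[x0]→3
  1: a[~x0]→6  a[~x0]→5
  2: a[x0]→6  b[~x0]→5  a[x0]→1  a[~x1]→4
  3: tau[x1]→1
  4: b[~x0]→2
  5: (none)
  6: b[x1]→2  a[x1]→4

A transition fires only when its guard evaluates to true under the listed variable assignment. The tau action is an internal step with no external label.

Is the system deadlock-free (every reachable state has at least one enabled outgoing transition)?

Answer: DEADLOCK at state 1

Working:
R = {0,1,3}
  0: tau→3  [deg 1]
  1: ∅  [deadlock]
  3: tau→1  [deg 1]
trace reaching 1: tau·tau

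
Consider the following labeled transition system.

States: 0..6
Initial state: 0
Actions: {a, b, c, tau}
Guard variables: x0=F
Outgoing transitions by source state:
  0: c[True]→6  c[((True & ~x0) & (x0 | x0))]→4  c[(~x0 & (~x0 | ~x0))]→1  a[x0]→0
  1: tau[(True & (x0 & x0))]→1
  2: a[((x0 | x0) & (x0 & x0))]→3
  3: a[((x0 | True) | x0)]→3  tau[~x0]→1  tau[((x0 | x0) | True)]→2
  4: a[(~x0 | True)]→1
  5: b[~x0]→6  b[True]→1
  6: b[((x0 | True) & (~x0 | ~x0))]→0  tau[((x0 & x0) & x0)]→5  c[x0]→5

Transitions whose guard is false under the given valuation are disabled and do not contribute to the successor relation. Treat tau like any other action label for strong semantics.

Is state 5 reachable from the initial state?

9 transition(s) survive guard evaluation.
Layer 0: {0}
Layer 1: {1,6}  now seen {0,1,6}
Reachable = {0,1,6}

Answer: UNREACHABLE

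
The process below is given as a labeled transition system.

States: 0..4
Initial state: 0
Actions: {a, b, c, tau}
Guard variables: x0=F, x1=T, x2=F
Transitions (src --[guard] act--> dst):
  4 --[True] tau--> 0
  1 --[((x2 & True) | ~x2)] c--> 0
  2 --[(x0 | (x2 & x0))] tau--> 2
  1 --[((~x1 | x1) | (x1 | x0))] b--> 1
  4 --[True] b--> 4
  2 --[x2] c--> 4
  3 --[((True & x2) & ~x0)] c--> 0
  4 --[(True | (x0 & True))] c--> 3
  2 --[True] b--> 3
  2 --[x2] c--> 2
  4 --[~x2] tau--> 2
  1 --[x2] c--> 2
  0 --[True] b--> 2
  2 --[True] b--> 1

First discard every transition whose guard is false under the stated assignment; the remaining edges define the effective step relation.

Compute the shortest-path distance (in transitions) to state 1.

Layered search for 1:
  L0 = {0}
  L1 = {2}
  L2 = {1,3}
depth(1)=2, e.g. b·b

Answer: 2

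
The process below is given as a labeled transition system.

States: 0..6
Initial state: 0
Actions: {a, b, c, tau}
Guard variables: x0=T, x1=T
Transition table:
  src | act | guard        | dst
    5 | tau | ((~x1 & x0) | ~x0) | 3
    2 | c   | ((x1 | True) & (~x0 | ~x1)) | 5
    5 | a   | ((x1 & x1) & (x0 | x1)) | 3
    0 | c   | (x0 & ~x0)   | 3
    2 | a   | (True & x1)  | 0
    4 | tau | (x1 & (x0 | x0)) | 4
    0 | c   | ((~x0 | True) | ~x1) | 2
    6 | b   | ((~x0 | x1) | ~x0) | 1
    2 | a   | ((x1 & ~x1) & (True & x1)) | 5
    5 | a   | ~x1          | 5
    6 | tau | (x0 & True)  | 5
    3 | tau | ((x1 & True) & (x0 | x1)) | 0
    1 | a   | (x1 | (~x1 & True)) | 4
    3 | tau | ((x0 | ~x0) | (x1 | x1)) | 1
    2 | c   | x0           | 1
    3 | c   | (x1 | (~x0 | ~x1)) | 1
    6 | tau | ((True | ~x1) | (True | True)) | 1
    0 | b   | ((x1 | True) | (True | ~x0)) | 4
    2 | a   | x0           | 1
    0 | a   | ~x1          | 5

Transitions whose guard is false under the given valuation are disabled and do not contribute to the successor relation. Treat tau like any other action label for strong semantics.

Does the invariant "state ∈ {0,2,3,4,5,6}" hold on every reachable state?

Safe = {0,2,3,4,5,6}
R = {0,1,2,4}
  0: ok
  1: outside
  2: ok
  4: ok
reach 1 via c·a — violates

Answer: INVARIANT VIOLATED at state 1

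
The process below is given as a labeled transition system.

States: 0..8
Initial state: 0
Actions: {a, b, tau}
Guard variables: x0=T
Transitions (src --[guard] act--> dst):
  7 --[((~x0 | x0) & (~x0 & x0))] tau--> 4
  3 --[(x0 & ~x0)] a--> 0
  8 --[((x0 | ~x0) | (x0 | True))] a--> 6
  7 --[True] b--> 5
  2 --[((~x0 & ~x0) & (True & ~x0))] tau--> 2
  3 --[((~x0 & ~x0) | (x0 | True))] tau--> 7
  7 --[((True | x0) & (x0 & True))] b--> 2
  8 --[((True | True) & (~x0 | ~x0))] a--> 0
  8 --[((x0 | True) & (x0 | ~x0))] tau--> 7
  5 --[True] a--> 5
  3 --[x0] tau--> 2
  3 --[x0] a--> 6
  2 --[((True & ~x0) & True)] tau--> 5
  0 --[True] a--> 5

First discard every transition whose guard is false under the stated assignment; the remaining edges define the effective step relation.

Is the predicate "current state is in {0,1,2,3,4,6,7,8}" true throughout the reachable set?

Safe = {0,1,2,3,4,6,7,8}
Reachable = {0,5}
  0: ok
  5: ✗ unsafe
witness against invariant: a → 5

Answer: INVARIANT VIOLATED at state 5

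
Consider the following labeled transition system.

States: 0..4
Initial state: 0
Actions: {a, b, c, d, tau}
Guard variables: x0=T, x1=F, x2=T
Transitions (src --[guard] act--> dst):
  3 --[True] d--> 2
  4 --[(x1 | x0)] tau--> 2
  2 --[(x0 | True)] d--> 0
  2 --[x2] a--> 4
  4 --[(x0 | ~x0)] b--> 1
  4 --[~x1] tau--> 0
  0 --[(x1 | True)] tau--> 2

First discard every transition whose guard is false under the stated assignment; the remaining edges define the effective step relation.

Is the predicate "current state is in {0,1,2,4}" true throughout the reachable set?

Allowed set {0,1,2,4}
Reachable = {0,1,2,4}
  0: ok
  1: ok
  2: ok
  4: ok

Answer: INVARIANT HOLDS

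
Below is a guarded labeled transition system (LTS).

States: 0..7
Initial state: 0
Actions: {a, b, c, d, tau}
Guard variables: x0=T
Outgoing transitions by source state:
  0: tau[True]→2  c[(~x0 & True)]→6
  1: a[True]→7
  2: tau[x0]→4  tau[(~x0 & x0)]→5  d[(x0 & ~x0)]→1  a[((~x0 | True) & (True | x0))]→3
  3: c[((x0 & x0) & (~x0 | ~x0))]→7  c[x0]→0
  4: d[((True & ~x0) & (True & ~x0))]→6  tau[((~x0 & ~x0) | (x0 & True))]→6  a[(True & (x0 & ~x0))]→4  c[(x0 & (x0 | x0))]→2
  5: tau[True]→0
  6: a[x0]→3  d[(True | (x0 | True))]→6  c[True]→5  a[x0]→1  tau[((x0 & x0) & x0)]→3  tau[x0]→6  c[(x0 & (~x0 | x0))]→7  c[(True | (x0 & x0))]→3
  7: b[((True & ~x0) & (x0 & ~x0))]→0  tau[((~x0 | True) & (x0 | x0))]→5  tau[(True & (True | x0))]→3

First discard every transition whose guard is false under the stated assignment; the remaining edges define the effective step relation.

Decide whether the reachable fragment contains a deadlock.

Reach set: {0,1,2,3,4,5,6,7}
  0: tau→2  [1 out]
  1: a→7  [1 out]
  2: a→3  tau→4  [2 out]
  3: c→0  [1 out]
  4: c→2  tau→6  [2 out]
  5: tau→0  [1 out]
  6: a→1  a→3  c→3  c→5  c→7  d→6  tau→3  tau→6  [8 out]
  7: tau→3  tau→5  [2 out]

Answer: DEADLOCK-FREE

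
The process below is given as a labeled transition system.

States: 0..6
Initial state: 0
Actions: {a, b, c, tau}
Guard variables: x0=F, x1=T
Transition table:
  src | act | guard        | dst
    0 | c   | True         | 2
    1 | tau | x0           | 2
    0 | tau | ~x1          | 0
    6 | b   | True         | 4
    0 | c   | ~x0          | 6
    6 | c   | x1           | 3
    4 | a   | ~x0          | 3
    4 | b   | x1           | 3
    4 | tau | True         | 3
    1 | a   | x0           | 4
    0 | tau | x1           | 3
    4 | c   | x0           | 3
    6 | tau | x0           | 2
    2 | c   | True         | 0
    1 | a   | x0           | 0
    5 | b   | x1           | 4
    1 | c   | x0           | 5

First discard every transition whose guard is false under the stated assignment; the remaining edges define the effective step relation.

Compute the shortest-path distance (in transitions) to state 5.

Layered search for 5:
  L0 = {0}
  L1 = {2,3,6}
  L2 = {4}
5 never appears.

Answer: UNREACHABLE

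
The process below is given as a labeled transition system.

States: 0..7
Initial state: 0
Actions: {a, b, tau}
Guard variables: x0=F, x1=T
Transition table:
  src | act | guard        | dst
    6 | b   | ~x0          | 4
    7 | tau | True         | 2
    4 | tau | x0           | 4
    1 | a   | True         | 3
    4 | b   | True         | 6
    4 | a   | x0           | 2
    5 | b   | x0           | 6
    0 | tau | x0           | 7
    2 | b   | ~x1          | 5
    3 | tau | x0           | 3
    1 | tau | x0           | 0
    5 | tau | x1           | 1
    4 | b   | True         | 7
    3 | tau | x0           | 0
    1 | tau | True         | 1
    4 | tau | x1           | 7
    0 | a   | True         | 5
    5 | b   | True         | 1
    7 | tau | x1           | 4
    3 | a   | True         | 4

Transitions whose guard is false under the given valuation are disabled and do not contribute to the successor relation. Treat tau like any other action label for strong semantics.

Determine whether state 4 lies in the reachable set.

Answer: REACHABLE

Trace:
After dropping false guards: 12 live edges.
L0 = {0}
L1 = {5}  now seen {0,5}
L2 = {1}  now seen {0,1,5}
L3 = {3}  now seen {0,1,3,5}
L4 = {4}  now seen {0,1,3,4,5}
L5 = {6,7}  now seen {0,1,3,4,5,6,7}
L6 = {2}  now seen {0,1,2,3,4,5,6,7}
R = {0,1,2,3,4,5,6,7}
witness 4: a·tau·a·a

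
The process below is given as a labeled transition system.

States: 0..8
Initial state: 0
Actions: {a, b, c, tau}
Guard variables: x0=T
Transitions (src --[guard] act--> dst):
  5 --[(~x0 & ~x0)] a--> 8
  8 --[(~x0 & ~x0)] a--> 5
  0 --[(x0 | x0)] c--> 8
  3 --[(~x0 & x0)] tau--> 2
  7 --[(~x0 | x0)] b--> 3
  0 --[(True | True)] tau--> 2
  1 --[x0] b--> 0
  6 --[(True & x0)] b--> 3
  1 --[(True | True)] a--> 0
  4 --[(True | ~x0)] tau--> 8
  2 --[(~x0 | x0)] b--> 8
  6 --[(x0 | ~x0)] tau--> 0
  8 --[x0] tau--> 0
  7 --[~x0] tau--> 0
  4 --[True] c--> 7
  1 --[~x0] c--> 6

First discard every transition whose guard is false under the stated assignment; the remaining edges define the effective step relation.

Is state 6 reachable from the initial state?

Guard filter leaves 11 enabled edge(s).
depth 0: {0}
depth 1: {2,8}  total {0,2,8}
R = {0,2,8}

Answer: UNREACHABLE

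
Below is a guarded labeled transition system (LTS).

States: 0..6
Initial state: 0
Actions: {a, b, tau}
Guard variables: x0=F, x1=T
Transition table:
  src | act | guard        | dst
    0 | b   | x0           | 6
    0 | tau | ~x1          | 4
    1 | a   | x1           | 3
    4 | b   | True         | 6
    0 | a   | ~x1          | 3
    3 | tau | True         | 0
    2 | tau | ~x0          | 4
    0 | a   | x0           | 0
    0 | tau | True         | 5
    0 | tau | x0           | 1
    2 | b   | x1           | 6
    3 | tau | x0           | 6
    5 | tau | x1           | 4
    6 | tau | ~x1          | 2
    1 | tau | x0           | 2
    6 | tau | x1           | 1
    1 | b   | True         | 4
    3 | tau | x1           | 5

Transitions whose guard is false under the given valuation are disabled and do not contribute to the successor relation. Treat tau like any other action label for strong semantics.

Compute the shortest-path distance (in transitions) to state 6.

Breadth-first toward 6:
  Layer 0: {0}
  Layer 1: {5}
  Layer 2: {4}
  Layer 3: {6}
first hit 6 at d=3 via tau·tau·b

Answer: 3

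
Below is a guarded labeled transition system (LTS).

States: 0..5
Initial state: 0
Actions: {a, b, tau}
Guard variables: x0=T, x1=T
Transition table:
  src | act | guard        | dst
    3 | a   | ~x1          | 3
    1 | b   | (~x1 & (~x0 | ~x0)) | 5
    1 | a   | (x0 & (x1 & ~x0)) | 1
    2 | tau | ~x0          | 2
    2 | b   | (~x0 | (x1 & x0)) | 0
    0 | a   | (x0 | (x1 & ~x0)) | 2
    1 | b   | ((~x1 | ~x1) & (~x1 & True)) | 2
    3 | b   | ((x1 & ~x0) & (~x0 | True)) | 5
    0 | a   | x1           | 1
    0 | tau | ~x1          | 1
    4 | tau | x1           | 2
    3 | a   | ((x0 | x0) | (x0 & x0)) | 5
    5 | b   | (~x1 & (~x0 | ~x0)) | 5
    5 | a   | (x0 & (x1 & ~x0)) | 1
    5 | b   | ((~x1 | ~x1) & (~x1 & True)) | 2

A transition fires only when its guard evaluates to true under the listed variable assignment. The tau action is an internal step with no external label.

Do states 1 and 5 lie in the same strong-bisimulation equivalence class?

Answer: BISIMILAR

Analysis:
Bisimulation quotient by refinement:
  π0 = {{0,1,2,3,4,5}}
  π1 = {{0,3},{1,5},{2},{4}}
  π2 = {{0},{1,5},{2},{3},{4}}
stable after 3 split(s): 5 block(s)
[1]={1,5}  [5]={1,5}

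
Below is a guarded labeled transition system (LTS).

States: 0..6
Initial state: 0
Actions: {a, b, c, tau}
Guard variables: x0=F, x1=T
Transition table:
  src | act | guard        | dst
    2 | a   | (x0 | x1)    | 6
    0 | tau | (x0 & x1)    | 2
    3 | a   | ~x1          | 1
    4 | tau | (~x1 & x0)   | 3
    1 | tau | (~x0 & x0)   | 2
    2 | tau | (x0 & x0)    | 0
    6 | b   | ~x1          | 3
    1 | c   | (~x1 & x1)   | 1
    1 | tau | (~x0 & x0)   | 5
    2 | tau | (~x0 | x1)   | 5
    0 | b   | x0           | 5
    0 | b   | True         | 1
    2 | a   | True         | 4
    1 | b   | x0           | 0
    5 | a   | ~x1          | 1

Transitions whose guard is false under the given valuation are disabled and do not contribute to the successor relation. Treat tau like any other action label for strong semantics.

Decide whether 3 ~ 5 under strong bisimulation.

Answer: BISIMILAR

Trace:
Bisimulation quotient by refinement:
  π0 = {{0,1,2,3,4,5,6}}
  π1 = {{0},{1,3,4,5,6},{2}}
stable after 2 split(s): 3 block(s)
class of 3: {1,3,4,5,6}; class of 5: {1,3,4,5,6}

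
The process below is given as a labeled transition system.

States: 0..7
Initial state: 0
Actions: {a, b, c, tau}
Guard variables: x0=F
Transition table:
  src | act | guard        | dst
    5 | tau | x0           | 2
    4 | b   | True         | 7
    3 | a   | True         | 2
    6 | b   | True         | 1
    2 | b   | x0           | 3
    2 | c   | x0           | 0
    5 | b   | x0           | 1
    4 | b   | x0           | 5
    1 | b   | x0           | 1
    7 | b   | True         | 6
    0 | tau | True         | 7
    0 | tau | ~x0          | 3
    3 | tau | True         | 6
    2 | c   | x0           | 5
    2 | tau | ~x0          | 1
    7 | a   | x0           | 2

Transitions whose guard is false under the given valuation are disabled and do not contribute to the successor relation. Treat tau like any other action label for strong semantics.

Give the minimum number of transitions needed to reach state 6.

Breadth-first toward 6:
  Layer 0: {0}
  Layer 1: {3,7}
  Layer 2: {2,6}
first hit 6 at d=2 via tau·tau

Answer: 2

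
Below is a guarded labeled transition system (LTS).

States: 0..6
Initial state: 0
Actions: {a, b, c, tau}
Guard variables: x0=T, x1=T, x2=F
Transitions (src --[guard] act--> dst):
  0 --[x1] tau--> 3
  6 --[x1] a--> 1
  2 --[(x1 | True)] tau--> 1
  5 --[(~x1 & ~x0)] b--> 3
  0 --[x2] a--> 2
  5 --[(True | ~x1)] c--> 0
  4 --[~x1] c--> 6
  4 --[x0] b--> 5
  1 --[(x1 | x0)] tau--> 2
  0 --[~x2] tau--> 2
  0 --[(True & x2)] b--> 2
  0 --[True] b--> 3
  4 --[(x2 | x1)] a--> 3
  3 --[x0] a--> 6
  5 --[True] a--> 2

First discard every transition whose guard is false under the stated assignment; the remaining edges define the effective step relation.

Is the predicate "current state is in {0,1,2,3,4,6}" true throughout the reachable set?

Answer: INVARIANT HOLDS

Trace:
Safe = {0,1,2,3,4,6}
R = {0,1,2,3,6}
  0: ✓
  1: ✓
  2: ✓
  3: ✓
  6: ✓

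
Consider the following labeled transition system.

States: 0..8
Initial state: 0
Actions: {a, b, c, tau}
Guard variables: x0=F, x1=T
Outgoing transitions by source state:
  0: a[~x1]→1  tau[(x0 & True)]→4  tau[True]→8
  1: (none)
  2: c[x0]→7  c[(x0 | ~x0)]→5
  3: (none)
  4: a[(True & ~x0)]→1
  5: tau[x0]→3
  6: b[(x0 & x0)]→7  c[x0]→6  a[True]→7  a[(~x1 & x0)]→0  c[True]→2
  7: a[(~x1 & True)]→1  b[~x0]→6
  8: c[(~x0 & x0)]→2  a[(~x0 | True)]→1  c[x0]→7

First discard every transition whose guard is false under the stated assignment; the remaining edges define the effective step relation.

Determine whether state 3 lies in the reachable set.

Answer: UNREACHABLE

Analysis:
Guard filter leaves 7 enabled edge(s).
L0 = {0}
L1 = {8}  now seen {0,8}
L2 = {1}  now seen {0,1,8}
Reachable = {0,1,8}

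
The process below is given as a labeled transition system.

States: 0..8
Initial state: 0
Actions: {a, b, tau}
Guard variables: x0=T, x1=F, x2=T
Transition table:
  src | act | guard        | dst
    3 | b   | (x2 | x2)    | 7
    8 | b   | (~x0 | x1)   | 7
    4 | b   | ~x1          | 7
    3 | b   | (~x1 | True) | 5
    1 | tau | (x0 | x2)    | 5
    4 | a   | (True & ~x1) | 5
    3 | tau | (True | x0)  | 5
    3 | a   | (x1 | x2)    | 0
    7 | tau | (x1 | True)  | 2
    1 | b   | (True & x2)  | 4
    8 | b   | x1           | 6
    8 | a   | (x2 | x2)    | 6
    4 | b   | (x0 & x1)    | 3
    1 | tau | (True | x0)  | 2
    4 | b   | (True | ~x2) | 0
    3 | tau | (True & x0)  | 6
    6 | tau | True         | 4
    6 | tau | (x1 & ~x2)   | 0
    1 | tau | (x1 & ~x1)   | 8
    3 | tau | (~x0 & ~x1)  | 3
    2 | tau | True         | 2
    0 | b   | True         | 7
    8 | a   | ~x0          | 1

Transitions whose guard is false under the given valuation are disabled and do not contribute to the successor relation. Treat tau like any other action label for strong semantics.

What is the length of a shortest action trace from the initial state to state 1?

Layered search for 1:
  depth 0: {0}
  depth 1: {7}
  depth 2: {2}
1 never appears.

Answer: UNREACHABLE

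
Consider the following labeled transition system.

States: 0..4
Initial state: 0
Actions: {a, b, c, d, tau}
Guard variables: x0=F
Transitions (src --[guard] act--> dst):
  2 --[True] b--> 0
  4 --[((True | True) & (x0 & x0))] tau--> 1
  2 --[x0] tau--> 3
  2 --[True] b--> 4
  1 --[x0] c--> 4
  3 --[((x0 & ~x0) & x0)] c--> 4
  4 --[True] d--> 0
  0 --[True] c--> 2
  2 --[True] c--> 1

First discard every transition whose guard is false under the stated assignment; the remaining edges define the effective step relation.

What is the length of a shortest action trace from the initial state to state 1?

Answer: 2

Working:
Breadth-first toward 1:
  depth 0: {0}
  depth 1: {2}
  depth 2: {1,4}
1 enters at depth 2; path c·c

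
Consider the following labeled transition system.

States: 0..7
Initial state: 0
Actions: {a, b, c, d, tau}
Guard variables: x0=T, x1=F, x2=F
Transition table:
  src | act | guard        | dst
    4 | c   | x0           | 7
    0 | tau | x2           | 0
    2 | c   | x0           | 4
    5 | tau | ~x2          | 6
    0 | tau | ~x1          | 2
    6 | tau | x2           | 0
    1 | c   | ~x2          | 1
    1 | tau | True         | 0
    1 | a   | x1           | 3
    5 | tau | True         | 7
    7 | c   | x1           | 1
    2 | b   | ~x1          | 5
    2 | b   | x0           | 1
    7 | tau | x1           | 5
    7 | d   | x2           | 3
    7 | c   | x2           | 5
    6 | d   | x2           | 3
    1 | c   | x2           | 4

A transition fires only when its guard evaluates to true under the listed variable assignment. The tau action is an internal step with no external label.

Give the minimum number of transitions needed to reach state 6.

Answer: 3

Analysis:
Breadth-first toward 6:
  Layer 0: {0}
  Layer 1: {2}
  Layer 2: {1,4,5}
  Layer 3: {6,7}
first hit 6 at d=3 via tau·b·tau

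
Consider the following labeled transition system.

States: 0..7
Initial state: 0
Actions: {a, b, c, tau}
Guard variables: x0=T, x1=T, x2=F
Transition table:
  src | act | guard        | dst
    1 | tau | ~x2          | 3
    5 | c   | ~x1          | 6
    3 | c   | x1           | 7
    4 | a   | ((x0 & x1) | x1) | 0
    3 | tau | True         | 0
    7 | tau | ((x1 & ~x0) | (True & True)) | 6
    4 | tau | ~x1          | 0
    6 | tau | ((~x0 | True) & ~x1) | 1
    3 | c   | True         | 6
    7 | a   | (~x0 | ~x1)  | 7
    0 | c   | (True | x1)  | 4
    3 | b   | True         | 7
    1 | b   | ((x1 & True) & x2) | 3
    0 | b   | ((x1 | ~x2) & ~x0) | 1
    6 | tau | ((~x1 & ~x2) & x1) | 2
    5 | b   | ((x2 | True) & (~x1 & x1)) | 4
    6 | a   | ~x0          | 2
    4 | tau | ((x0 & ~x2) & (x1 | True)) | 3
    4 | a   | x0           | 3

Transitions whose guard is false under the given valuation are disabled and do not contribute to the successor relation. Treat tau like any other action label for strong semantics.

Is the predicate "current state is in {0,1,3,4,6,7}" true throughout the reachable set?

Answer: INVARIANT HOLDS

Working:
Inv-set: {0,1,3,4,6,7}
Reachable = {0,3,4,6,7}
  0: ok
  3: ok
  4: ok
  6: ok
  7: ok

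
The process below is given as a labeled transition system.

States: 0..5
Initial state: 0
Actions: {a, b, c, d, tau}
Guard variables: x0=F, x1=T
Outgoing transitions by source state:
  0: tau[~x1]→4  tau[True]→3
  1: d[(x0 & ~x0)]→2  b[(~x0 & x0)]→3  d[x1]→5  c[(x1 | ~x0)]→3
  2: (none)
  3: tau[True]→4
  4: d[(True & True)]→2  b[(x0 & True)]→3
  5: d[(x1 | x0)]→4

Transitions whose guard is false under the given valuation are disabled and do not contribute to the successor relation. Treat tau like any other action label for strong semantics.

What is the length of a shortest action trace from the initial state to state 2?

Answer: 3

Analysis:
Layered search for 2:
  Layer 0: {0}
  Layer 1: {3}
  Layer 2: {4}
  Layer 3: {2}
2 enters at depth 3; path tau·tau·d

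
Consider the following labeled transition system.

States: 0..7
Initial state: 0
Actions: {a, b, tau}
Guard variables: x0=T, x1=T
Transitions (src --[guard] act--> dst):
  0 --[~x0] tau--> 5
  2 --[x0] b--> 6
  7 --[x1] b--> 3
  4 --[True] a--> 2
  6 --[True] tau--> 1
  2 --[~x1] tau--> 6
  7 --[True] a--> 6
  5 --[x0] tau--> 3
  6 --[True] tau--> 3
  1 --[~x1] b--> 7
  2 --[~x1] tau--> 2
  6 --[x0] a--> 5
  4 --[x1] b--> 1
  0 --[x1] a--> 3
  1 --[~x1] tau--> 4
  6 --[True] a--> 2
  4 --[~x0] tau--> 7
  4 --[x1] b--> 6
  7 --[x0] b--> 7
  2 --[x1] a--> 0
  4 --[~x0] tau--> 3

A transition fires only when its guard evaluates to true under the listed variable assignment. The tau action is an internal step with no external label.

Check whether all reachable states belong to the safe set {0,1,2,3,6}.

Safe = {0,1,2,3,6}
R = {0,3}
  0: ok
  3: ok

Answer: INVARIANT HOLDS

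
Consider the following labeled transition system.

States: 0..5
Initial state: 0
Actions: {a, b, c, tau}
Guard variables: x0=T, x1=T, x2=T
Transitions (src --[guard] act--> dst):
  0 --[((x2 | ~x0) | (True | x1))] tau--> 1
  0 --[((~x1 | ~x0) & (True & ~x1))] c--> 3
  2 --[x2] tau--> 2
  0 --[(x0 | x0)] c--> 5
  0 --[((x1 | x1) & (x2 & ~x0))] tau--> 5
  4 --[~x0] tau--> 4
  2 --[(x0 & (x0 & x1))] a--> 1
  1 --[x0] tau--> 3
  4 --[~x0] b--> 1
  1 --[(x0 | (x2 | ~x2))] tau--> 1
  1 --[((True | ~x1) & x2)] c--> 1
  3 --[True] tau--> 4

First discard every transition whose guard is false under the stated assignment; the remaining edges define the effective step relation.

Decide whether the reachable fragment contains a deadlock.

R = {0,1,3,4,5}
  0: c→5  tau→1  [2 out]
  1: c→1  tau→1  tau→3  [3 out]
  3: tau→4  [1 out]
  4: ∅  [no exit]
  5: ∅  [no exit]
Path to 4: tau·tau·tau

Answer: DEADLOCK at state 4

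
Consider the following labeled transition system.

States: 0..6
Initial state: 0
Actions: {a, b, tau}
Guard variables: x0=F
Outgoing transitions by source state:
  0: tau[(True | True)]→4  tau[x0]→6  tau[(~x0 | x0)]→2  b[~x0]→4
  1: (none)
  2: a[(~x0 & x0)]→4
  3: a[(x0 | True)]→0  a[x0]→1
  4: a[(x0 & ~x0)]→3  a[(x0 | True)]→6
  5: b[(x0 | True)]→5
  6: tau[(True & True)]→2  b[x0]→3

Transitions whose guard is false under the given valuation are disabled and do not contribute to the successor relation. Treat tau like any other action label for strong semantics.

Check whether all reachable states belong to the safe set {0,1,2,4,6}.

Answer: INVARIANT HOLDS

Analysis:
Safe = {0,1,2,4,6}
Reach set: {0,2,4,6}
  0: safe
  2: safe
  4: safe
  6: safe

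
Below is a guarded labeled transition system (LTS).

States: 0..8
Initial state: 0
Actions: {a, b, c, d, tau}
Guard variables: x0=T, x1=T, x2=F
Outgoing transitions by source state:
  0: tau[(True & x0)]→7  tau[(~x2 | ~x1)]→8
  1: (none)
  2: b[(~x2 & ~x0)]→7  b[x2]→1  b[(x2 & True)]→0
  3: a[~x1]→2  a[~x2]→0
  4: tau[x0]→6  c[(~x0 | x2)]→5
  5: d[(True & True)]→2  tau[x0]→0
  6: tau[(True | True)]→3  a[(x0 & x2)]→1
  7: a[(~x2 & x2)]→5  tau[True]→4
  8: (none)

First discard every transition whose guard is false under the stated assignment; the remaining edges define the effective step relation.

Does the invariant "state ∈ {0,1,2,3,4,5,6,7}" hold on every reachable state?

Answer: INVARIANT VIOLATED at state 8

Working:
Safe = {0,1,2,3,4,5,6,7}
R = {0,3,4,6,7,8}
  0: ✓
  3: ✓
  4: ✓
  6: ✓
  7: ✓
  8: ✗ unsafe
reach 8 via tau — violates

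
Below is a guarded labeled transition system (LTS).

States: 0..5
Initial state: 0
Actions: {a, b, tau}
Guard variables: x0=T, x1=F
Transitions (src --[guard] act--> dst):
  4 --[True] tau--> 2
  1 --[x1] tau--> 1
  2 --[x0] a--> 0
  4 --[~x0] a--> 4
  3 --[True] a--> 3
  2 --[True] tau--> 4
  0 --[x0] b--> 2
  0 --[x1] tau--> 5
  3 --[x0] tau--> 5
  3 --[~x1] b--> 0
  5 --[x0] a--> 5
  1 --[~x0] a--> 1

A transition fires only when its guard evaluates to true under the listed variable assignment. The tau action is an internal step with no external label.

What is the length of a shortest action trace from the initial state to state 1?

Answer: UNREACHABLE

Analysis:
BFS to 1:
  depth 0: {0}
  depth 1: {2}
  depth 2: {4}
1 never appears.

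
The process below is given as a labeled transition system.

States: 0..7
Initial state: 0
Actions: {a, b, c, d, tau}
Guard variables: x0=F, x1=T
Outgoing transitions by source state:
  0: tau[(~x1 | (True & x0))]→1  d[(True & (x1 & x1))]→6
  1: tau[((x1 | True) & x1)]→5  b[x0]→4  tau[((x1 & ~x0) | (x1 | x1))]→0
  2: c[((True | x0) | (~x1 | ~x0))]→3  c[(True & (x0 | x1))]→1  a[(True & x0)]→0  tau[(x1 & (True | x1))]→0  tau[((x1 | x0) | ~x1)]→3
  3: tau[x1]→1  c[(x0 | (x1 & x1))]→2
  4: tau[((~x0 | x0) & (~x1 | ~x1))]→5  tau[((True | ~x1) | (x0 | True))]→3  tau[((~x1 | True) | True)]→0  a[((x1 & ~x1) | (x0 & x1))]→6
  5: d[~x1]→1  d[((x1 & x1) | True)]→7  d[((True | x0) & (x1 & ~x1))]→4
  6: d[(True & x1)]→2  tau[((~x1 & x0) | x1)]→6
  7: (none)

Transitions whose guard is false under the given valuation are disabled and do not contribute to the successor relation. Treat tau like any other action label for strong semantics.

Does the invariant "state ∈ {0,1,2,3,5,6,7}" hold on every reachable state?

Answer: INVARIANT HOLDS

Analysis:
Allowed set {0,1,2,3,5,6,7}
R = {0,1,2,3,5,6,7}
  0: ok
  1: ok
  2: ok
  3: ok
  5: ok
  6: ok
  7: ok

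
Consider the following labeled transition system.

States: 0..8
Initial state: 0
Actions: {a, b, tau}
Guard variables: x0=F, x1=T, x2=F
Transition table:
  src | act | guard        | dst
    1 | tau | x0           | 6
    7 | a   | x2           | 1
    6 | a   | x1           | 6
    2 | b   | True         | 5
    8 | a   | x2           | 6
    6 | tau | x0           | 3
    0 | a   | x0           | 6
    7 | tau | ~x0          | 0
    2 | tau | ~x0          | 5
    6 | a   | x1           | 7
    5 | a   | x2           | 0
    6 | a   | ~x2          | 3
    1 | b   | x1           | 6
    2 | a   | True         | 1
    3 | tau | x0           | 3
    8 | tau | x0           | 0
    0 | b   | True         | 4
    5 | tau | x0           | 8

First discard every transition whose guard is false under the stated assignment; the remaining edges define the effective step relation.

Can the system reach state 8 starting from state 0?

Answer: UNREACHABLE

Trace:
Guard filter leaves 9 enabled edge(s).
depth 0: {0}
depth 1: {4}  now seen {0,4}
R = {0,4}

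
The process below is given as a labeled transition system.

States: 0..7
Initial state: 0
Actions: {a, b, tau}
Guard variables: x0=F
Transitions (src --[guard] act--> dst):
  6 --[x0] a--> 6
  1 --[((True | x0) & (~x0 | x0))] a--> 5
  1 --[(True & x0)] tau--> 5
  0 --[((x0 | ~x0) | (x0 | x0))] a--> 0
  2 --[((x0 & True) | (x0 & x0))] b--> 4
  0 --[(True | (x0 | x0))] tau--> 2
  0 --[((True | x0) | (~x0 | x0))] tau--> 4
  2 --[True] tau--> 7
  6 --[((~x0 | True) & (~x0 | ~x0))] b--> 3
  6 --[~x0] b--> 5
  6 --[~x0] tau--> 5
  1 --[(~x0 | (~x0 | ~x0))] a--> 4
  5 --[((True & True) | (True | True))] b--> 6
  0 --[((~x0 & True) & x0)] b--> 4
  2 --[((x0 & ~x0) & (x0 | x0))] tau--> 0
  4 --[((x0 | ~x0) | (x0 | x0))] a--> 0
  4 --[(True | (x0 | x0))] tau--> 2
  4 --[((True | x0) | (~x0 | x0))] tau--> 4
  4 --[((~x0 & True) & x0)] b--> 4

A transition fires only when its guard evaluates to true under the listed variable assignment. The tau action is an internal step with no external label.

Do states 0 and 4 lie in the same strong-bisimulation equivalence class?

Refine partition for ~:
  π0 = {{0,1,2,3,4,5,6,7}}
  π1 = {{0,4},{1},{2},{3,7},{5},{6}}
Fixed point at round 2; 6 class(es).
[0]={0,4}  [4]={0,4}

Answer: BISIMILAR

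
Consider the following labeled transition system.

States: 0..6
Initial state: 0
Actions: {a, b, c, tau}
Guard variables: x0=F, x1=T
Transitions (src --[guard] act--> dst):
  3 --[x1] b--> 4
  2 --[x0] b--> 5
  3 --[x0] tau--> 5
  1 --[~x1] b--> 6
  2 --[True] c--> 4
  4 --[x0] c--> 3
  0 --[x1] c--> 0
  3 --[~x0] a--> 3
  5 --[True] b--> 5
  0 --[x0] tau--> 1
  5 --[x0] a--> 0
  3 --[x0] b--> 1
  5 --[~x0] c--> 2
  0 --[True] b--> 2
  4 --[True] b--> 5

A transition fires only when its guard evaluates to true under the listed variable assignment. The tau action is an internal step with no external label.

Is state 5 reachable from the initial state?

Guard filter leaves 8 enabled edge(s).
Layer 0: {0}
Layer 1: {2}  cumulative {0,2}
Layer 2: {4}  cumulative {0,2,4}
Layer 3: {5}  cumulative {0,2,4,5}
Reachable = {0,2,4,5}
Path to 5: b·c·b

Answer: REACHABLE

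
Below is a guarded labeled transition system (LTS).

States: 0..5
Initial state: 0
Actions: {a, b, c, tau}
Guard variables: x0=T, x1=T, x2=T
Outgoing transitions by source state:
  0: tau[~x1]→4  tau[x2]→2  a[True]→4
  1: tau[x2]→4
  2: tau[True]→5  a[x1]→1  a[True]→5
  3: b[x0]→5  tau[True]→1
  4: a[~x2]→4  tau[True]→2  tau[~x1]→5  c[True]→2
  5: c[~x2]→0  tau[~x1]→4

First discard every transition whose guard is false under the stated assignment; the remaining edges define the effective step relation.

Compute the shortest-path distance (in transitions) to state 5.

Breadth-first toward 5:
  depth 0: {0}
  depth 1: {2,4}
  depth 2: {1,5}
first hit 5 at d=2 via tau·a

Answer: 2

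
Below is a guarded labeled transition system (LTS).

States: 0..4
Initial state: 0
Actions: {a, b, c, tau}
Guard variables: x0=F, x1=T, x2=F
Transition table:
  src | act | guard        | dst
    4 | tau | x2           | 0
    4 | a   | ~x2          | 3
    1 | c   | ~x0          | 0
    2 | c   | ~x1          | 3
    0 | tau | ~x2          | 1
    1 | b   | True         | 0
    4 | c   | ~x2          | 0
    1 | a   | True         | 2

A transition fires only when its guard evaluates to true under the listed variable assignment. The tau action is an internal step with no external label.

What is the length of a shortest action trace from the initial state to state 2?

Answer: 2

Trace:
Layered search for 2:
  depth 0: {0}
  depth 1: {1}
  depth 2: {2}
first hit 2 at d=2 via tau·a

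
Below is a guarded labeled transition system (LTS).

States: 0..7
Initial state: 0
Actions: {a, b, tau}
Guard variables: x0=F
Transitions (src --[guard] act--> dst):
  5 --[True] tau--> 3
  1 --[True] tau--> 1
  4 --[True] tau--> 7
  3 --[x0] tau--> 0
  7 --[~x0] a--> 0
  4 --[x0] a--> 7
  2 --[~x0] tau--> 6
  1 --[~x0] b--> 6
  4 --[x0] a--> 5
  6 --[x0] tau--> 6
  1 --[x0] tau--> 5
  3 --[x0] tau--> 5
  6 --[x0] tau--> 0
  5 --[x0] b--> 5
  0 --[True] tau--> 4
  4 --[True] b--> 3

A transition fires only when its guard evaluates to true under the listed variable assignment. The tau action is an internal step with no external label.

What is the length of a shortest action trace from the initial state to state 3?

Answer: 2

Trace:
BFS to 3:
  Layer 0: {0}
  Layer 1: {4}
  Layer 2: {3,7}
3 enters at depth 2; path tau·b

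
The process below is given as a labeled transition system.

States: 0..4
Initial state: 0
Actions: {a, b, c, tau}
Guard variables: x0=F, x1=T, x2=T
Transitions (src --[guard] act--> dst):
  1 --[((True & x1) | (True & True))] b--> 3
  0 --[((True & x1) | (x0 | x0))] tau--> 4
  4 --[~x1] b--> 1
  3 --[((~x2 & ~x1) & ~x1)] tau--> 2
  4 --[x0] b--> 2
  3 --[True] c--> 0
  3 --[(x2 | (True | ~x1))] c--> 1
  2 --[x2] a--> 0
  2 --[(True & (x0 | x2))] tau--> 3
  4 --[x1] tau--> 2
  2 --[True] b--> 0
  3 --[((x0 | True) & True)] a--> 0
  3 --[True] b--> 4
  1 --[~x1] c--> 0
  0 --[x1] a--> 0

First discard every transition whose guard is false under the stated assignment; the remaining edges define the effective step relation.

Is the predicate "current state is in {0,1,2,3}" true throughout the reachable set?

Answer: INVARIANT VIOLATED at state 4

Trace:
Safe = {0,1,2,3}
R = {0,1,2,3,4}
  0: ✓
  1: ✓
  2: ✓
  3: ✓
  4: VIOLATES
counterexample path to 4: tau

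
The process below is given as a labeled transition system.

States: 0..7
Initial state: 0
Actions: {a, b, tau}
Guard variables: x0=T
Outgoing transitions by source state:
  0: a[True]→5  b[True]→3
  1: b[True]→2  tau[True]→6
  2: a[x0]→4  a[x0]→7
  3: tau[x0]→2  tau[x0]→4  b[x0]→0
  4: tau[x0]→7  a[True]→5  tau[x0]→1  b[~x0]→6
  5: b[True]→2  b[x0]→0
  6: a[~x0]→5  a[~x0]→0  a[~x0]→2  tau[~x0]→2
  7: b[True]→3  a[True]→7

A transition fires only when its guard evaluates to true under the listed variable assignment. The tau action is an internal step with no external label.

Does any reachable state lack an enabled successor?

Answer: DEADLOCK at state 6

Analysis:
R = {0,1,2,3,4,5,6,7}
  0: a→5  b→3  [2 exit(s)]
  1: b→2  tau→6  [2 exit(s)]
  2: a→4  a→7  [2 exit(s)]
  3: b→0  tau→2  tau→4  [3 exit(s)]
  4: a→5  tau→1  tau→7  [3 exit(s)]
  5: b→0  b→2  [2 exit(s)]
  6: ∅  [deadlock]
  7: a→7  b→3  [2 exit(s)]
trace reaching 6: b·tau·tau·tau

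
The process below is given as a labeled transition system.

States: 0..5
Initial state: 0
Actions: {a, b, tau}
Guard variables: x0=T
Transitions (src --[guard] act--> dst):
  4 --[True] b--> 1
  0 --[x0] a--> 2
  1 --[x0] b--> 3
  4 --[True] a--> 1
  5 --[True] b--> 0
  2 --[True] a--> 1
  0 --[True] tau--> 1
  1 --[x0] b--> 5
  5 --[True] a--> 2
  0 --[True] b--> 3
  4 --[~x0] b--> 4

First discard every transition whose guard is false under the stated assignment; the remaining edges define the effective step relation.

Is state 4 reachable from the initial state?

Guard filter leaves 10 enabled edge(s).
L0 = {0}
L1 = {1,2,3}  total {0,1,2,3}
L2 = {5}  total {0,1,2,3,5}
Reach set: {0,1,2,3,5}

Answer: UNREACHABLE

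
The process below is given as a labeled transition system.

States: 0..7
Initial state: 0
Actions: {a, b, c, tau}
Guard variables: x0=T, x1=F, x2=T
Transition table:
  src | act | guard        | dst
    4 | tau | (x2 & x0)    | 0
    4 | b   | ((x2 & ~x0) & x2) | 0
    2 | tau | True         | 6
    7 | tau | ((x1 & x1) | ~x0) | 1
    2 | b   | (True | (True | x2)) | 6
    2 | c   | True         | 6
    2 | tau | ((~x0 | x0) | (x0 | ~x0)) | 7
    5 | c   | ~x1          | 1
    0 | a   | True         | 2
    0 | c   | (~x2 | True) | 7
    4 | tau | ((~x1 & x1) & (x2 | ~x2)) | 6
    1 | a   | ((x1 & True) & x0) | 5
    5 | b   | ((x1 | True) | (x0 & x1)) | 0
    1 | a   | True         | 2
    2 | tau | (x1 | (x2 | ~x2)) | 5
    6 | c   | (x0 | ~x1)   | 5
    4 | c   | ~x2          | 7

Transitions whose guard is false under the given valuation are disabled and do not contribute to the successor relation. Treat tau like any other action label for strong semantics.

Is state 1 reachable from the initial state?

Answer: REACHABLE

Working:
After dropping false guards: 12 live edges.
Layer 0: {0}
Layer 1: {2,7}  total {0,2,7}
Layer 2: {5,6}  total {0,2,5,6,7}
Layer 3: {1}  total {0,1,2,5,6,7}
Reach set: {0,1,2,5,6,7}
trace reaching 1: a·tau·c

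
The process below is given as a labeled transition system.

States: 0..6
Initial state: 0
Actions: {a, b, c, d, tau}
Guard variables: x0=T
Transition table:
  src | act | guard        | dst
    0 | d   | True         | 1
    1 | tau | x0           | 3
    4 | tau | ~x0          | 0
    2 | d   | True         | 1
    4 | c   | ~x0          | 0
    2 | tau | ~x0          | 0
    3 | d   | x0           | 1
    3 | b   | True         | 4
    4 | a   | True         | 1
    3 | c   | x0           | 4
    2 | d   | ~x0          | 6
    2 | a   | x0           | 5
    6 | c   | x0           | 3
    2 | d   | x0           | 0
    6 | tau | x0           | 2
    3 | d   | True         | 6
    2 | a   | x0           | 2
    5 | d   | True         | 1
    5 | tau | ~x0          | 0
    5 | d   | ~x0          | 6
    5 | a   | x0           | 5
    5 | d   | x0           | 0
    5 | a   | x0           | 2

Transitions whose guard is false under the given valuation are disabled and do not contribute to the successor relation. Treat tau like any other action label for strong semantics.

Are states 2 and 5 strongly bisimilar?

Compute ~ classes (split until stable):
  P[0] = {{0,1,2,3,4,5,6}}
  P[1] = {{0},{1},{2,5},{3},{4},{6}}
Fixed point at round 2; 6 class(es).
[2]={2,5}  [5]={2,5}

Answer: BISIMILAR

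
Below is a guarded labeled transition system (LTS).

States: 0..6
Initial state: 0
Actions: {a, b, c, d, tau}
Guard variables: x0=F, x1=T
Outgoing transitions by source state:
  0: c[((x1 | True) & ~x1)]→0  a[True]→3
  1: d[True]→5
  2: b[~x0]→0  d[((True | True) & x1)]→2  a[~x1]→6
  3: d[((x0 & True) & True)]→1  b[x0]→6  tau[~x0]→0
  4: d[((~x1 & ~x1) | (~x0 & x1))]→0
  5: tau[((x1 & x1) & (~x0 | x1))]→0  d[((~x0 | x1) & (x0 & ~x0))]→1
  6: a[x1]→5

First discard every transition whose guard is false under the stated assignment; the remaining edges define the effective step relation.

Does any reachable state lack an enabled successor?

Answer: DEADLOCK-FREE

Analysis:
Reachable = {0,3}
  0: a→3  [1 exit(s)]
  3: tau→0  [1 exit(s)]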